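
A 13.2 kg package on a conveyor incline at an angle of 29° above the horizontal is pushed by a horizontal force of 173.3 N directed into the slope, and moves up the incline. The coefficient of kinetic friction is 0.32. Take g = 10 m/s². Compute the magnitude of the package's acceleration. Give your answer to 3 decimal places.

1.799 m/s²

The horizontal push has components F cos 29° = 173.3 × 0.8746 = 151.568 N up the incline and F sin 29° = 173.3 × 0.4848 = 84.016 N pressing into the surface.
The normal force is therefore N = mg cos 29° + F sin 29° = 115.447 + 84.016 = 199.463 N, and kinetic friction down the slope is μN = 0.32 × 199.463 = 63.828 N.
Along the incline: F cos 29° − mg sin 29° − μN = ma, so 151.568 − 63.994 − 63.828 = 13.2 a, giving a = 1.7989 m/s².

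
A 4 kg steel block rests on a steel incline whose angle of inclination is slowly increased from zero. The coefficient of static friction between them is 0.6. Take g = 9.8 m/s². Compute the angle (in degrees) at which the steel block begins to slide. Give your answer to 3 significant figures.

31.0°

At the threshold of sliding, static friction is at its maximum μ_s N and exactly balances the weight component along the incline: mg sin θ = μ_s mg cos θ.
Hence tan θ = μ_s = 0.6, so θ = arctan(0.6) = 30.9638°.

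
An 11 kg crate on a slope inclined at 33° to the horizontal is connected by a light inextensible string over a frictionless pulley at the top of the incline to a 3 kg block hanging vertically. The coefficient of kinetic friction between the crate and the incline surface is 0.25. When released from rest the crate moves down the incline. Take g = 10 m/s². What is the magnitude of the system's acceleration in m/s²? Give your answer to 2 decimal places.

For the crate on the incline: the weight component along the slope is m₁g sin 33° = 11 × 10 × 0.5446 = 59.906 N and the normal force is N = m₁g cos 33° = 92.254 N.
Kinetic friction opposes the crate's motion down the incline: f = μN = 0.25 × 92.254 = 23.064 N acting up the slope.
Newton's second law for the crate (down-slope positive): 59.906 − 23.064 − T = 11 a. For the hanging block (upward positive): T − 3 × 10 = 3 a.
Adding the two equations eliminates T: 6.842 = 14 a, so a = 0.4887 m/s².

0.49 m/s²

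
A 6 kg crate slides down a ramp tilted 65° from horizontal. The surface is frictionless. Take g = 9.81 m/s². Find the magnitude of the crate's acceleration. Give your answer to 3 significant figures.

8.89 m/s²

Resolving the weight along the incline: the component pulling the crate down the slope is mg sin 65° = 6 × 9.81 × 0.9063 = 53.345 N, and the normal force is N = mg cos 65° = 6 × 9.81 × 0.4226 = 24.874 N.
With no friction the net force along the incline is 53.345 N, so a = g sin 65° = 53.345 / 6 = 8.8908 m/s².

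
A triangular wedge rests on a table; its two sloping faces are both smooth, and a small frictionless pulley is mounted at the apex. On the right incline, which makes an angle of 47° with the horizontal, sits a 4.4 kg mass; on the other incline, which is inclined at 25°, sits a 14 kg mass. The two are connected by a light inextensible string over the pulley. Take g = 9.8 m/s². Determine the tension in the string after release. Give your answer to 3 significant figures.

Resolve each weight along its own incline: the 4.4 kg mass has component 4.4 × 9.8 × sin 47° = 31.536 N down its slope, and the 14 kg mass has 14 × 9.8 × sin 25° = 57.983 N down its slope.
The 14 kg side's 57.983 N exceeds the other side's 31.536 N, so that mass slides down and the 4.4 kg mass slides up. Taking that direction as positive, Newton's second law for the whole system gives 57.983 − 31.536 = (4.4 + 14) a, so a = 26.447 / 18.4 = 1.4373 m/s².
For the 4.4 kg mass (up-slope positive): T − 31.536 = 4.4 × 1.4373, so T = 37.860 N.

37.9 N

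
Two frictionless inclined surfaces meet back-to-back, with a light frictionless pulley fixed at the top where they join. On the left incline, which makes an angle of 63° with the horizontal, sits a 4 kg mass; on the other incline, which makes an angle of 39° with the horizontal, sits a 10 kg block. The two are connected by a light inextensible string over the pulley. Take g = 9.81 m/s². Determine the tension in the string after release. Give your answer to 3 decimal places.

42.613 N

Resolve each weight along its own incline: the 4 kg mass has component 4 × 9.81 × sin 63° = 34.963 N down its slope, and the 10 kg mass has 10 × 9.81 × sin 39° = 61.736 N down its slope.
The 10 kg side's 61.736 N exceeds the other side's 34.963 N, so that mass slides down and the 4 kg mass slides up. Taking that direction as positive, Newton's second law for the whole system gives 61.736 − 34.963 = (4 + 10) a, so a = 26.773 / 14 = 1.9124 m/s².
For the 4 kg mass (up-slope positive): T − 34.963 = 4 × 1.9124, so T = 42.613 N.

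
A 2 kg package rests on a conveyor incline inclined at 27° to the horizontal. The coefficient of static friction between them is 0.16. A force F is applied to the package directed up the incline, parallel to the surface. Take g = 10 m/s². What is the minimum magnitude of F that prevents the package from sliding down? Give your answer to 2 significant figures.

6.2 N

The normal force is N = mg cos 27° = 17.820 N. With F at its minimum the package is on the verge of sliding down, so static friction is at its maximum μ_s N = 0.16 × 17.820 = 2.851 N and acts up the slope.
Equilibrium along the incline: F + μ_s N = mg sin 27°, so F = 9.080 − 2.851 = 6.229 N.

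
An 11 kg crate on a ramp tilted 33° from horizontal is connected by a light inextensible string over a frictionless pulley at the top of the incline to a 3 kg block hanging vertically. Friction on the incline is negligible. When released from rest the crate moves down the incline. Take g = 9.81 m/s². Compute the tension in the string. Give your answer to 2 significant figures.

36 N

For the crate on the incline: the weight component along the slope is m₁g sin 33° = 11 × 9.81 × 0.5446 = 58.768 N and the normal force is N = m₁g cos 33° = 90.501 N.
Newton's second law for the crate (down-slope positive): 58.768 − T = 11 a. For the hanging block (upward positive): T − 3 × 9.81 = 3 a.
Adding the two equations eliminates T: 29.338 = 14 a, so a = 2.0956 m/s².
Then from the hanging block's equation, T = 3 × (9.81 + 2.0956) = 35.717 N.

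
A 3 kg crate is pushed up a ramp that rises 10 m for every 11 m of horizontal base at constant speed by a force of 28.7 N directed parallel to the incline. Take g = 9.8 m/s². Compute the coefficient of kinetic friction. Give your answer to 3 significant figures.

0.410

At constant speed ΣF = 0 along the incline. The applied 28.7 N acts up the slope; the weight component mg sin 42.27° = 19.777 N and kinetic friction μN both act down the slope.
So 28.7 = 19.777 + μ × 21.754, giving μ = (28.7 − 19.777) / 21.754 = 0.4102.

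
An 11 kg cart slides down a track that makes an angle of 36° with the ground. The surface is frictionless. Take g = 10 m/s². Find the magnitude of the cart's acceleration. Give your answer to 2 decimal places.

Resolving the weight along the incline: the component pulling the cart down the slope is mg sin 36° = 11 × 10 × 0.5878 = 64.658 N, and the normal force is N = mg cos 36° = 11 × 10 × 0.8090 = 88.990 N.
With no friction the net force along the incline is 64.658 N, so a = g sin 36° = 64.658 / 11 = 5.8780 m/s².

5.88 m/s²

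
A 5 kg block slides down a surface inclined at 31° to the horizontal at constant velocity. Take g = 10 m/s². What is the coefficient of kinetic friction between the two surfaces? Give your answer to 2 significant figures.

0.60

At constant velocity the net force along the incline is zero: mg sin 31° = μ mg cos 31°.
So μ = tan 31° = 0.5150 / 0.8572 = 0.6008.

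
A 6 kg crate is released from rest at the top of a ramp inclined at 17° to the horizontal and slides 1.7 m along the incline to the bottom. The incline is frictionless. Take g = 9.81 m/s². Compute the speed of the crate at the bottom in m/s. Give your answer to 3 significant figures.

The weight component along the incline is mg sin 17° = 17.209 N and the normal force is N = mg cos 17° = 56.288 N.
With no friction, a = g sin 17° = 2.8682 m/s².
Starting from rest over a distance of 1.7 m, v² = 2aL = 2 × 2.8682 × 1.7 = 9.7519, so v = 3.1228 m/s.

3.12 m/s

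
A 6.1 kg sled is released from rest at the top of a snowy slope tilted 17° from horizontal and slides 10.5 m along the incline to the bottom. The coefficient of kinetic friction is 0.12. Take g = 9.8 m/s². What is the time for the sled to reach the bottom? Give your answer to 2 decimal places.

The weight component along the incline is mg sin 17° = 17.478 N and the normal force is N = mg cos 17° = 57.168 N.
Friction up the slope is f = μN = 0.12 × 57.168 = 6.860 N, so the net downslope force is 17.478 − 6.860 = 10.618 N and a = 10.618 / 6.1 = 1.7407 m/s².
Starting from rest, L = ½at², so t = √(2L/a) = √(2 × 10.5 / 1.7407) = 3.4733 s.

3.47 s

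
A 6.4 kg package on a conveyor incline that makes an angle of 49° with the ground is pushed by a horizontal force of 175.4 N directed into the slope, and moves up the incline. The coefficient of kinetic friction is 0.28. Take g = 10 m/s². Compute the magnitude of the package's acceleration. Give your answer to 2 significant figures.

The horizontal push has components F cos 49° = 175.4 × 0.6561 = 115.080 N up the incline and F sin 49° = 175.4 × 0.7547 = 132.374 N pressing into the surface.
The normal force is therefore N = mg cos 49° + F sin 49° = 41.990 + 132.374 = 174.364 N, and kinetic friction down the slope is μN = 0.28 × 174.364 = 48.822 N.
Along the incline: F cos 49° − mg sin 49° − μN = ma, so 115.080 − 48.301 − 48.822 = 6.4 a, giving a = 2.8058 m/s².

2.8 m/s²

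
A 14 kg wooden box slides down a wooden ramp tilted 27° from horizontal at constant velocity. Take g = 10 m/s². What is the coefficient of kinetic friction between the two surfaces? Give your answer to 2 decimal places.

0.51

At constant velocity the net force along the incline is zero: mg sin 27° = μ mg cos 27°.
So μ = tan 27° = 0.4540 / 0.8910 = 0.5095.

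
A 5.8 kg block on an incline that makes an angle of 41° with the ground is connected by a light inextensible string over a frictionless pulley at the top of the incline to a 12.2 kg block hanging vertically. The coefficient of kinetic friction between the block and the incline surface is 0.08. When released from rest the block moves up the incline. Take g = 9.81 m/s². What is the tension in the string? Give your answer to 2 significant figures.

For the block on the incline: the weight component along the slope is m₁g sin 41° = 5.8 × 9.81 × 0.6561 = 37.331 N and the normal force is N = m₁g cos 41° = 42.941 N.
Kinetic friction opposes the block's motion up the incline: f = μN = 0.08 × 42.941 = 3.435 N acting down the slope.
Newton's second law for the block (up-slope positive): T − 37.331 − 3.435 = 5.8 a. For the hanging block (downward positive): 12.2 × 9.81 − T = 12.2 a.
Adding the two equations eliminates T: 78.916 = 18 a, so a = 4.3842 m/s².
Then from the hanging block's equation, T = 12.2 × (9.81 − 4.3842) = 66.195 N.

66 N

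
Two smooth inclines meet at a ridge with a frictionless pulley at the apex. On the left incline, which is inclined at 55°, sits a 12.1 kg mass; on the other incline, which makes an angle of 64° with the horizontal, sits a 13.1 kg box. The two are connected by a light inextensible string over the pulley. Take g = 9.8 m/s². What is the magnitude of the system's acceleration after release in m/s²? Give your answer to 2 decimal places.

0.72 m/s²

Resolve each weight along its own incline: the 12.1 kg mass has component 12.1 × 9.8 × sin 55° = 97.135 N down its slope, and the 13.1 kg mass has 13.1 × 9.8 × sin 64° = 115.387 N down its slope.
The 13.1 kg side's 115.387 N exceeds the other side's 97.135 N, so that mass slides down and the 12.1 kg mass slides up. Taking that direction as positive, Newton's second law for the whole system gives 115.387 − 97.135 = (12.1 + 13.1) a, so a = 18.252 / 25.2 = 0.7243 m/s².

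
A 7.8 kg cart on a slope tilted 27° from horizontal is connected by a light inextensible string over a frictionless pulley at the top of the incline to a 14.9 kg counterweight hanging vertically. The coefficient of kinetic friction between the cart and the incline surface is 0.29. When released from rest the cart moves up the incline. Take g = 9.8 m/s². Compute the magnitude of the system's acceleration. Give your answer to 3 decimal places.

4.034 m/s²

For the cart on the incline: the weight component along the slope is m₁g sin 27° = 7.8 × 9.8 × 0.4540 = 34.704 N and the normal force is N = m₁g cos 27° = 68.109 N.
Kinetic friction opposes the cart's motion up the incline: f = μN = 0.29 × 68.109 = 19.752 N acting down the slope.
Newton's second law for the cart (up-slope positive): T − 34.704 − 19.752 = 7.8 a. For the hanging counterweight (downward positive): 14.9 × 9.8 − T = 14.9 a.
Adding the two equations eliminates T: 91.564 = 22.7 a, so a = 4.0337 m/s².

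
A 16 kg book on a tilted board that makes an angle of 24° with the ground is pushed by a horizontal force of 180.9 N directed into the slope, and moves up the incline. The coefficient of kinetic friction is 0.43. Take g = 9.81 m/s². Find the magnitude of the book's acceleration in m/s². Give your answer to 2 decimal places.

0.51 m/s²

The horizontal push has components F cos 24° = 180.9 × 0.9135 = 165.252 N up the incline and F sin 24° = 180.9 × 0.4067 = 73.572 N pressing into the surface.
The normal force is therefore N = mg cos 24° + F sin 24° = 143.383 + 73.572 = 216.955 N, and kinetic friction down the slope is μN = 0.43 × 216.955 = 93.291 N.
Along the incline: F cos 24° − mg sin 24° − μN = ma, so 165.252 − 63.836 − 93.291 = 16 a, giving a = 0.5078 m/s².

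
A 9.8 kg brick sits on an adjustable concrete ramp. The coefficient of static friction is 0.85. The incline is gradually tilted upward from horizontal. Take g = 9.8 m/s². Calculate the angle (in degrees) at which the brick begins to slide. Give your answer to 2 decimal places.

At the threshold of sliding, static friction is at its maximum μ_s N and exactly balances the weight component along the incline: mg sin θ = μ_s mg cos θ.
Hence tan θ = μ_s = 0.85, so θ = arctan(0.85) = 40.3645°.

40.36°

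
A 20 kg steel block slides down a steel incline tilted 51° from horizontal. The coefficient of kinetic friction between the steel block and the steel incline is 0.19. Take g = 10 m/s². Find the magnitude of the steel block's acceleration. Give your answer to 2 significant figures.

Resolving the weight along the incline: the component pulling the steel block down the slope is mg sin 51° = 20 × 10 × 0.7771 = 155.420 N, and the normal force is N = mg cos 51° = 20 × 10 × 0.6293 = 125.860 N.
Kinetic friction acts up the slope with magnitude f = μN = 0.19 × 125.860 = 23.913 N.
Net force along the incline is 155.420 − 23.913 = 131.507 N, so a = 131.507 / 20 = 6.5754 m/s².

6.6 m/s²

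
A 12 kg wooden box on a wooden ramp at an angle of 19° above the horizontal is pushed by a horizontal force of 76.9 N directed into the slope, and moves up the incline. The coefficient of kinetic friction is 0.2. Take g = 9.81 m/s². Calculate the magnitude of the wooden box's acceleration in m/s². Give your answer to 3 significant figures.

0.593 m/s²

The horizontal push has components F cos 19° = 76.9 × 0.9455 = 72.709 N up the incline and F sin 19° = 76.9 × 0.3256 = 25.039 N pressing into the surface.
The normal force is therefore N = mg cos 19° + F sin 19° = 111.304 + 25.039 = 136.343 N, and kinetic friction down the slope is μN = 0.2 × 136.343 = 27.269 N.
Along the incline: F cos 19° − mg sin 19° − μN = ma, so 72.709 − 38.330 − 27.269 = 12 a, giving a = 0.5925 m/s².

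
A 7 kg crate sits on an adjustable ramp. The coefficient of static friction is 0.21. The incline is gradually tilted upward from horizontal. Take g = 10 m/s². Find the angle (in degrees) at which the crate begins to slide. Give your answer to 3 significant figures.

11.9°

At the threshold of sliding, static friction is at its maximum μ_s N and exactly balances the weight component along the incline: mg sin θ = μ_s mg cos θ.
Hence tan θ = μ_s = 0.21, so θ = arctan(0.21) = 11.8598°.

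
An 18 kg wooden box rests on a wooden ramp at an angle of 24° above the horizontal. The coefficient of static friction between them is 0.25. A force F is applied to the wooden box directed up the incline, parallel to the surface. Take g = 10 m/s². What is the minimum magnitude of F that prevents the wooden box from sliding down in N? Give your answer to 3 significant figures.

The normal force is N = mg cos 24° = 164.438 N. With F at its minimum the wooden box is on the verge of sliding down, so static friction is at its maximum μ_s N = 0.25 × 164.438 = 41.109 N and acts up the slope.
Equilibrium along the incline: F + μ_s N = mg sin 24°, so F = 73.213 − 41.109 = 32.104 N.

32.1 N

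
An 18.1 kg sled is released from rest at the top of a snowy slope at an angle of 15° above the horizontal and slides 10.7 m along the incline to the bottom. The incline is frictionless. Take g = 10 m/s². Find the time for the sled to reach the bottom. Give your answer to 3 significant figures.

2.88 s

The weight component along the incline is mg sin 15° = 46.846 N and the normal force is N = mg cos 15° = 174.833 N.
With no friction, a = g sin 15° = 2.5882 m/s².
Starting from rest, L = ½at², so t = √(2L/a) = √(2 × 10.7 / 2.5882) = 2.8755 s.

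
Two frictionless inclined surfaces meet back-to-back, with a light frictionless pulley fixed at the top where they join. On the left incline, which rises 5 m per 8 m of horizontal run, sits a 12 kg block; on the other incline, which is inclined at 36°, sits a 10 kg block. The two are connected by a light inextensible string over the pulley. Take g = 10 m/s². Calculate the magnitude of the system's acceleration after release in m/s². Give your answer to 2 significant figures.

0.22 m/s²

Resolve each weight along its own incline: the 12 kg mass has component 12 × 10 × sin 32.01° = 63.600 N down its slope, and the 10 kg mass has 10 × 10 × sin 36° = 58.779 N down its slope.
The 12 kg side's 63.600 N exceeds the other side's 58.779 N, so that mass slides down and the 10 kg mass slides up. Taking that direction as positive, Newton's second law for the whole system gives 63.600 − 58.779 = (12 + 10) a, so a = 4.821 / 22 = 0.2191 m/s².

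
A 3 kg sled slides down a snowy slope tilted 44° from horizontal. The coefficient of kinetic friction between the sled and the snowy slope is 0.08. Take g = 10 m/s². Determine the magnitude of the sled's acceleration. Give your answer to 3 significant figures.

Resolving the weight along the incline: the component pulling the sled down the slope is mg sin 44° = 3 × 10 × 0.6947 = 20.841 N, and the normal force is N = mg cos 44° = 3 × 10 × 0.7193 = 21.579 N.
Kinetic friction acts up the slope with magnitude f = μN = 0.08 × 21.579 = 1.726 N.
Net force along the incline is 20.841 − 1.726 = 19.115 N, so a = 19.115 / 3 = 6.3717 m/s².

6.37 m/s²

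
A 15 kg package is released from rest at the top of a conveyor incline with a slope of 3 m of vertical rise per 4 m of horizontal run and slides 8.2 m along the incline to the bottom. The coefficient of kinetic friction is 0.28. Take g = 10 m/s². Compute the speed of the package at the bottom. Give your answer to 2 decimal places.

7.85 m/s

The weight component along the incline is mg sin 36.87° = 90.000 N and the normal force is N = mg cos 36.87° = 120.000 N.
Friction up the slope is f = μN = 0.28 × 120.000 = 33.600 N, so the net downslope force is 90.000 − 33.600 = 56.400 N and a = 56.400 / 15 = 3.7600 m/s².
Starting from rest over a distance of 8.2 m, v² = 2aL = 2 × 3.7600 × 8.2 = 61.6640, so v = 7.8526 m/s.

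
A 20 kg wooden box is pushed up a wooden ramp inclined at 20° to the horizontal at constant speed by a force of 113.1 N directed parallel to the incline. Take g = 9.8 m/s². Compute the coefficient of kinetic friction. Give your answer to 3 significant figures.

0.250

At constant speed ΣF = 0 along the incline. The applied 113.1 N acts up the slope; the weight component mg sin 20° = 67.036 N and kinetic friction μN both act down the slope.
So 113.1 = 67.036 + μ × 184.180, giving μ = (113.1 − 67.036) / 184.180 = 0.2501.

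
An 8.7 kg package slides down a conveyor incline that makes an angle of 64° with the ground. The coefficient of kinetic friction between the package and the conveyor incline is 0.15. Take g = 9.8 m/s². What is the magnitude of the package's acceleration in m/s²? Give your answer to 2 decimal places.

8.16 m/s²

Resolving the weight along the incline: the component pulling the package down the slope is mg sin 64° = 8.7 × 9.8 × 0.8988 = 76.632 N, and the normal force is N = mg cos 64° = 8.7 × 9.8 × 0.4384 = 37.378 N.
Kinetic friction acts up the slope with magnitude f = μN = 0.15 × 37.378 = 5.607 N.
Net force along the incline is 76.632 − 5.607 = 71.025 N, so a = 71.025 / 8.7 = 8.1638 m/s².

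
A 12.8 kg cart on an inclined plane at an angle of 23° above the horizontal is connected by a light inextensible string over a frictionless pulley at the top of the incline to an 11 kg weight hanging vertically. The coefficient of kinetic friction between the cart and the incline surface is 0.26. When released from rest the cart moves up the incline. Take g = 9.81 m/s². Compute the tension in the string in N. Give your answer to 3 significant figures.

For the cart on the incline: the weight component along the slope is m₁g sin 23° = 12.8 × 9.81 × 0.3907 = 49.059 N and the normal force is N = m₁g cos 23° = 115.586 N.
Kinetic friction opposes the cart's motion up the incline: f = μN = 0.26 × 115.586 = 30.052 N acting down the slope.
Newton's second law for the cart (up-slope positive): T − 49.059 − 30.052 = 12.8 a. For the hanging weight (downward positive): 11 × 9.81 − T = 11 a.
Adding the two equations eliminates T: 28.799 = 23.8 a, so a = 1.2100 m/s².
Then from the hanging weight's equation, T = 11 × (9.81 − 1.2100) = 94.600 N.

94.6 N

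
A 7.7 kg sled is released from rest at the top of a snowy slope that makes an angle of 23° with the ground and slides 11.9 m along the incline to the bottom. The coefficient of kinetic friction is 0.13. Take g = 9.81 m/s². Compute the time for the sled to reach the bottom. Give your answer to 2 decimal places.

The weight component along the incline is mg sin 23° = 29.515 N and the normal force is N = mg cos 23° = 69.532 N.
Friction up the slope is f = μN = 0.13 × 69.532 = 9.039 N, so the net downslope force is 29.515 − 9.039 = 20.476 N and a = 20.476 / 7.7 = 2.6592 m/s².
Starting from rest, L = ½at², so t = √(2L/a) = √(2 × 11.9 / 2.6592) = 2.9917 s.

2.99 s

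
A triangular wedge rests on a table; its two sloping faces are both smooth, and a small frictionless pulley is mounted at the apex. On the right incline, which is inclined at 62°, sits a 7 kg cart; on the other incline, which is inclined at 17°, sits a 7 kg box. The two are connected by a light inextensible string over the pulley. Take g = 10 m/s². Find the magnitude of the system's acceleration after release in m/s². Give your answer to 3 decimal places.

Resolve each weight along its own incline: the 7 kg mass has component 7 × 10 × sin 62° = 61.806 N down its slope, and the 7 kg mass has 7 × 10 × sin 17° = 20.466 N down its slope.
The 7 kg side's 61.806 N exceeds the other side's 20.466 N, so that mass slides down and the 7 kg mass slides up. Taking that direction as positive, Newton's second law for the whole system gives 61.806 − 20.466 = (7 + 7) a, so a = 41.340 / 14 = 2.9529 m/s².

2.953 m/s²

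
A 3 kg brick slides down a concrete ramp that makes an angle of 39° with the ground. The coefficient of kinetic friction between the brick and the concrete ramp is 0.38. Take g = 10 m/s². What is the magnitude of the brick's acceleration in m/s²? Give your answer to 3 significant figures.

3.34 m/s²

Resolving the weight along the incline: the component pulling the brick down the slope is mg sin 39° = 3 × 10 × 0.6293 = 18.879 N, and the normal force is N = mg cos 39° = 3 × 10 × 0.7771 = 23.313 N.
Kinetic friction acts up the slope with magnitude f = μN = 0.38 × 23.313 = 8.859 N.
Net force along the incline is 18.879 − 8.859 = 10.020 N, so a = 10.020 / 3 = 3.3400 m/s².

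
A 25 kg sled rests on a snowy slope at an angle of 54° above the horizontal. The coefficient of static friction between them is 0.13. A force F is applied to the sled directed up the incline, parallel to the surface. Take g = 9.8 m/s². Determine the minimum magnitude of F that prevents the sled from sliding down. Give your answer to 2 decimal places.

The normal force is N = mg cos 54° = 144.007 N. With F at its minimum the sled is on the verge of sliding down, so static friction is at its maximum μ_s N = 0.13 × 144.007 = 18.721 N and acts up the slope.
Equilibrium along the incline: F + μ_s N = mg sin 54°, so F = 198.209 − 18.721 = 179.488 N.

179.49 N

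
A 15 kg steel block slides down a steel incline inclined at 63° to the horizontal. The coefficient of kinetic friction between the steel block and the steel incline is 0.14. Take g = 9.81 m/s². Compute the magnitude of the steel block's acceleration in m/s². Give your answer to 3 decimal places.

8.117 m/s²

Resolving the weight along the incline: the component pulling the steel block down the slope is mg sin 63° = 15 × 9.81 × 0.8910 = 131.111 N, and the normal force is N = mg cos 63° = 15 × 9.81 × 0.4540 = 66.806 N.
Kinetic friction acts up the slope with magnitude f = μN = 0.14 × 66.806 = 9.353 N.
Net force along the incline is 131.111 − 9.353 = 121.758 N, so a = 121.758 / 15 = 8.1172 m/s².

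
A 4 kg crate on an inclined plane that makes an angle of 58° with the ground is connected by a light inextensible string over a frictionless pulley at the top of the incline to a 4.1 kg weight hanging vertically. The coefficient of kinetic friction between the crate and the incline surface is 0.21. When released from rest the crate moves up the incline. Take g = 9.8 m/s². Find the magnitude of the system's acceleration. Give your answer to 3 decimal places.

0.318 m/s²

For the crate on the incline: the weight component along the slope is m₁g sin 58° = 4 × 9.8 × 0.8480 = 33.242 N and the normal force is N = m₁g cos 58° = 20.773 N.
Kinetic friction opposes the crate's motion up the incline: f = μN = 0.21 × 20.773 = 4.362 N acting down the slope.
Newton's second law for the crate (up-slope positive): T − 33.242 − 4.362 = 4 a. For the hanging weight (downward positive): 4.1 × 9.8 − T = 4.1 a.
Adding the two equations eliminates T: 2.576 = 8.1 a, so a = 0.3180 m/s².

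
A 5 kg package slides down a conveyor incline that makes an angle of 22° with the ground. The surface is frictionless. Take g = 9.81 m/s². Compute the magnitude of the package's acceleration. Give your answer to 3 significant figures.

Resolving the weight along the incline: the component pulling the package down the slope is mg sin 22° = 5 × 9.81 × 0.3746 = 18.374 N, and the normal force is N = mg cos 22° = 5 × 9.81 × 0.9272 = 45.479 N.
With no friction the net force along the incline is 18.374 N, so a = g sin 22° = 18.374 / 5 = 3.6748 m/s².

3.67 m/s²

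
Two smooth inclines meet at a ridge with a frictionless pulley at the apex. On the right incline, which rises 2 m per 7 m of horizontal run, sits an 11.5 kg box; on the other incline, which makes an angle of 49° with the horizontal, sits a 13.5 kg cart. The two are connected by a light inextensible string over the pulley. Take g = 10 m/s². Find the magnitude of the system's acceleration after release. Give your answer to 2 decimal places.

Resolve each weight along its own incline: the 11.5 kg mass has component 11.5 × 10 × sin 15.95° = 31.593 N down its slope, and the 13.5 kg mass has 13.5 × 10 × sin 49° = 101.886 N down its slope.
The 13.5 kg side's 101.886 N exceeds the other side's 31.593 N, so that mass slides down and the 11.5 kg mass slides up. Taking that direction as positive, Newton's second law for the whole system gives 101.886 − 31.593 = (11.5 + 13.5) a, so a = 70.293 / 25 = 2.8117 m/s².

2.81 m/s²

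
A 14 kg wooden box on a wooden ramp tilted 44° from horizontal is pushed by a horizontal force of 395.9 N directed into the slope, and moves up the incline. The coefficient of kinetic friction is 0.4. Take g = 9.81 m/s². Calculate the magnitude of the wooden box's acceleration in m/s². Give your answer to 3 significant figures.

The horizontal push has components F cos 44° = 395.9 × 0.7193 = 284.771 N up the incline and F sin 44° = 395.9 × 0.6947 = 275.032 N pressing into the surface.
The normal force is therefore N = mg cos 44° + F sin 44° = 98.789 + 275.032 = 373.821 N, and kinetic friction down the slope is μN = 0.4 × 373.821 = 149.528 N.
Along the incline: F cos 44° − mg sin 44° − μN = ma, so 284.771 − 95.410 − 149.528 = 14 a, giving a = 2.8452 m/s².

2.85 m/s²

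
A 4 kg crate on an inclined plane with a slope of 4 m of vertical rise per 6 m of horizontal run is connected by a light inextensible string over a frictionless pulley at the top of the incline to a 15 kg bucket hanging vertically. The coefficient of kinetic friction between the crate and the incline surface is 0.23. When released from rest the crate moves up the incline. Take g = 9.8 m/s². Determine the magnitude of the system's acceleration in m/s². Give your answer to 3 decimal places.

For the crate on the incline: the weight component along the slope is m₁g sin 33.69° = 4 × 9.8 × 0.5547 = 21.744 N and the normal force is N = m₁g cos 33.69° = 32.616 N.
Kinetic friction opposes the crate's motion up the incline: f = μN = 0.23 × 32.616 = 7.502 N acting down the slope.
Newton's second law for the crate (up-slope positive): T − 21.744 − 7.502 = 4 a. For the hanging bucket (downward positive): 15 × 9.8 − T = 15 a.
Adding the two equations eliminates T: 117.754 = 19 a, so a = 6.1976 m/s².

6.198 m/s²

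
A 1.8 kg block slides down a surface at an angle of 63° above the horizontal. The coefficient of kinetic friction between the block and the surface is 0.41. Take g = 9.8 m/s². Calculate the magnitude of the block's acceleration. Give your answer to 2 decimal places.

6.91 m/s²

Resolving the weight along the incline: the component pulling the block down the slope is mg sin 63° = 1.8 × 9.8 × 0.8910 = 15.717 N, and the normal force is N = mg cos 63° = 1.8 × 9.8 × 0.4540 = 8.009 N.
Kinetic friction acts up the slope with magnitude f = μN = 0.41 × 8.009 = 3.284 N.
Net force along the incline is 15.717 − 3.284 = 12.433 N, so a = 12.433 / 1.8 = 6.9072 m/s².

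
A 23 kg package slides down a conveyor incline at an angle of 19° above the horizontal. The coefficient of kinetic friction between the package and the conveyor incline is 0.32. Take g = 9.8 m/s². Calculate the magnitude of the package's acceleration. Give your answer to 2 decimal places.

0.23 m/s²

Resolving the weight along the incline: the component pulling the package down the slope is mg sin 19° = 23 × 9.8 × 0.3256 = 73.390 N, and the normal force is N = mg cos 19° = 23 × 9.8 × 0.9455 = 213.116 N.
Kinetic friction acts up the slope with magnitude f = μN = 0.32 × 213.116 = 68.197 N.
Net force along the incline is 73.390 − 68.197 = 5.193 N, so a = 5.193 / 23 = 0.2258 m/s².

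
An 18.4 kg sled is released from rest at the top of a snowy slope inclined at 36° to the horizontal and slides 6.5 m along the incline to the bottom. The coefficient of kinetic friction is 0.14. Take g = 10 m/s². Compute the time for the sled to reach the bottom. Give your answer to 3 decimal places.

The weight component along the incline is mg sin 36° = 108.152 N and the normal force is N = mg cos 36° = 148.859 N.
Friction up the slope is f = μN = 0.14 × 148.859 = 20.840 N, so the net downslope force is 108.152 − 20.840 = 87.312 N and a = 87.312 / 18.4 = 4.7452 m/s².
Starting from rest, L = ½at², so t = √(2L/a) = √(2 × 6.5 / 4.7452) = 1.6552 s.

1.655 s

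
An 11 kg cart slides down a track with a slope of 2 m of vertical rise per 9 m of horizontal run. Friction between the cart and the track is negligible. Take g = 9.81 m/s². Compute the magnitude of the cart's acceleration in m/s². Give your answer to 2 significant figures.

2.1 m/s²

Resolving the weight along the incline: the component pulling the cart down the slope is mg sin 12.53° = 11 × 9.81 × 0.2169 = 23.406 N, and the normal force is N = mg cos 12.53° = 11 × 9.81 × 0.9762 = 105.342 N.
With no friction the net force along the incline is 23.406 N, so a = g sin 12.53° = 23.406 / 11 = 2.1278 m/s².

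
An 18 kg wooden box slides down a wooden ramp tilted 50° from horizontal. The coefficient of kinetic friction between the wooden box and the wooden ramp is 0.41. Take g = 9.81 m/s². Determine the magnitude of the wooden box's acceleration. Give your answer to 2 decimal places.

Resolving the weight along the incline: the component pulling the wooden box down the slope is mg sin 50° = 18 × 9.81 × 0.7660 = 135.260 N, and the normal force is N = mg cos 50° = 18 × 9.81 × 0.6428 = 113.506 N.
Kinetic friction acts up the slope with magnitude f = μN = 0.41 × 113.506 = 46.537 N.
Net force along the incline is 135.260 − 46.537 = 88.723 N, so a = 88.723 / 18 = 4.9291 m/s².

4.93 m/s²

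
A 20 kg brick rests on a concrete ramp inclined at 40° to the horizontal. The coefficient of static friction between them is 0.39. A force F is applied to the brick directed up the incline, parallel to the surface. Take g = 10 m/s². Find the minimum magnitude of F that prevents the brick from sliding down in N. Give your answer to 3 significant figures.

The normal force is N = mg cos 40° = 153.209 N. With F at its minimum the brick is on the verge of sliding down, so static friction is at its maximum μ_s N = 0.39 × 153.209 = 59.752 N and acts up the slope.
Equilibrium along the incline: F + μ_s N = mg sin 40°, so F = 128.558 − 59.752 = 68.806 N.

68.8 N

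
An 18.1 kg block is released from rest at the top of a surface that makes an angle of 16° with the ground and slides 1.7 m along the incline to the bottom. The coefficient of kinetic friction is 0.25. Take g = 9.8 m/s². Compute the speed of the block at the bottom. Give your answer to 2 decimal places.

1.08 m/s

The weight component along the incline is mg sin 16° = 48.893 N and the normal force is N = mg cos 16° = 170.509 N.
Friction up the slope is f = μN = 0.25 × 170.509 = 42.627 N, so the net downslope force is 48.893 − 42.627 = 6.266 N and a = 6.266 / 18.1 = 0.3462 m/s².
Starting from rest over a distance of 1.7 m, v² = 2aL = 2 × 0.3462 × 1.7 = 1.1771, so v = 1.0849 m/s.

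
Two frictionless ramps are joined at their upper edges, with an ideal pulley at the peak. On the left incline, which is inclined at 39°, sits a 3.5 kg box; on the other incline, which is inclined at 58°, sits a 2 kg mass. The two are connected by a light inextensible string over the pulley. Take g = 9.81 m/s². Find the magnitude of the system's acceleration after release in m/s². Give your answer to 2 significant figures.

Resolve each weight along its own incline: the 3.5 kg mass has component 3.5 × 9.81 × sin 39° = 21.608 N down its slope, and the 2 kg mass has 2 × 9.81 × sin 58° = 16.639 N down its slope.
The 3.5 kg side's 21.608 N exceeds the other side's 16.639 N, so that mass slides down and the 2 kg mass slides up. Taking that direction as positive, Newton's second law for the whole system gives 21.608 − 16.639 = (3.5 + 2) a, so a = 4.969 / 5.5 = 0.9035 m/s².

0.90 m/s²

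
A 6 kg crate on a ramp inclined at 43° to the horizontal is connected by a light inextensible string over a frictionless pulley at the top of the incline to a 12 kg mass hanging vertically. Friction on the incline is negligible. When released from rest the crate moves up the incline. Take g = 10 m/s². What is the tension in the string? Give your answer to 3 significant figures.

For the crate on the incline: the weight component along the slope is m₁g sin 43° = 6 × 10 × 0.6820 = 40.920 N and the normal force is N = m₁g cos 43° = 43.881 N.
Newton's second law for the crate (up-slope positive): T − 40.920 = 6 a. For the hanging mass (downward positive): 12 × 10 − T = 12 a.
Adding the two equations eliminates T: 79.080 = 18 a, so a = 4.3933 m/s².
Then from the hanging mass's equation, T = 12 × (10 − 4.3933) = 67.280 N.

67.3 N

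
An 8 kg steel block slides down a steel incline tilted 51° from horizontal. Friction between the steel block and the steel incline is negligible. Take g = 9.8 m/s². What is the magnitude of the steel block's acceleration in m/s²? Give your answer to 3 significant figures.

Resolving the weight along the incline: the component pulling the steel block down the slope is mg sin 51° = 8 × 9.8 × 0.7771 = 60.925 N, and the normal force is N = mg cos 51° = 8 × 9.8 × 0.6293 = 49.337 N.
With no friction the net force along the incline is 60.925 N, so a = g sin 51° = 60.925 / 8 = 7.6156 m/s².

7.62 m/s²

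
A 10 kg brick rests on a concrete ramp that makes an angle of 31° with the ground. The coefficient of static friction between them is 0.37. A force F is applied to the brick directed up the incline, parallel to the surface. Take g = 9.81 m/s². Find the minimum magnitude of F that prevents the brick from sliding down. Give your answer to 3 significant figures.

19.4 N

The normal force is N = mg cos 31° = 84.088 N. With F at its minimum the brick is on the verge of sliding down, so static friction is at its maximum μ_s N = 0.37 × 84.088 = 31.113 N and acts up the slope.
Equilibrium along the incline: F + μ_s N = mg sin 31°, so F = 50.525 − 31.113 = 19.412 N.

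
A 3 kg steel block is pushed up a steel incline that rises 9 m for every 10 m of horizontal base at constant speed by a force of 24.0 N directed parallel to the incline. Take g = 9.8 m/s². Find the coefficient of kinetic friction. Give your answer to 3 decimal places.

0.198

At constant speed ΣF = 0 along the incline. The applied 24.0 N acts up the slope; the weight component mg sin 41.99° = 19.668 N and kinetic friction μN both act down the slope.
So 24.0 = 19.668 + μ × 21.853, giving μ = (24.0 − 19.668) / 21.853 = 0.1982.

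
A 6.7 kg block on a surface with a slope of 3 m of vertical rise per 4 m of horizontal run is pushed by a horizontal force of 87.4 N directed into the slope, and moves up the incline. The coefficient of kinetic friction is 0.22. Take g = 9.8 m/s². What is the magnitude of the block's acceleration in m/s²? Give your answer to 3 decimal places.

1.109 m/s²

The horizontal push has components F cos 36.87° = 87.4 × 0.8000 = 69.920 N up the incline and F sin 36.87° = 87.4 × 0.6000 = 52.440 N pressing into the surface.
The normal force is therefore N = mg cos 36.87° + F sin 36.87° = 52.528 + 52.440 = 104.968 N, and kinetic friction down the slope is μN = 0.22 × 104.968 = 23.093 N.
Along the incline: F cos 36.87° − mg sin 36.87° − μN = ma, so 69.920 − 39.396 − 23.093 = 6.7 a, giving a = 1.1091 m/s².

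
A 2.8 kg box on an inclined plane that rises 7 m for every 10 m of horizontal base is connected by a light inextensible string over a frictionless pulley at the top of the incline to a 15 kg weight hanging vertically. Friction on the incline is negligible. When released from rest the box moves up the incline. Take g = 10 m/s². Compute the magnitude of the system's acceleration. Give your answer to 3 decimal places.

For the box on the incline: the weight component along the slope is m₁g sin 34.99° = 2.8 × 10 × 0.5735 = 16.058 N and the normal force is N = m₁g cos 34.99° = 22.938 N.
Newton's second law for the box (up-slope positive): T − 16.058 = 2.8 a. For the hanging weight (downward positive): 15 × 10 − T = 15 a.
Adding the two equations eliminates T: 133.942 = 17.8 a, so a = 7.5248 m/s².

7.525 m/s²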